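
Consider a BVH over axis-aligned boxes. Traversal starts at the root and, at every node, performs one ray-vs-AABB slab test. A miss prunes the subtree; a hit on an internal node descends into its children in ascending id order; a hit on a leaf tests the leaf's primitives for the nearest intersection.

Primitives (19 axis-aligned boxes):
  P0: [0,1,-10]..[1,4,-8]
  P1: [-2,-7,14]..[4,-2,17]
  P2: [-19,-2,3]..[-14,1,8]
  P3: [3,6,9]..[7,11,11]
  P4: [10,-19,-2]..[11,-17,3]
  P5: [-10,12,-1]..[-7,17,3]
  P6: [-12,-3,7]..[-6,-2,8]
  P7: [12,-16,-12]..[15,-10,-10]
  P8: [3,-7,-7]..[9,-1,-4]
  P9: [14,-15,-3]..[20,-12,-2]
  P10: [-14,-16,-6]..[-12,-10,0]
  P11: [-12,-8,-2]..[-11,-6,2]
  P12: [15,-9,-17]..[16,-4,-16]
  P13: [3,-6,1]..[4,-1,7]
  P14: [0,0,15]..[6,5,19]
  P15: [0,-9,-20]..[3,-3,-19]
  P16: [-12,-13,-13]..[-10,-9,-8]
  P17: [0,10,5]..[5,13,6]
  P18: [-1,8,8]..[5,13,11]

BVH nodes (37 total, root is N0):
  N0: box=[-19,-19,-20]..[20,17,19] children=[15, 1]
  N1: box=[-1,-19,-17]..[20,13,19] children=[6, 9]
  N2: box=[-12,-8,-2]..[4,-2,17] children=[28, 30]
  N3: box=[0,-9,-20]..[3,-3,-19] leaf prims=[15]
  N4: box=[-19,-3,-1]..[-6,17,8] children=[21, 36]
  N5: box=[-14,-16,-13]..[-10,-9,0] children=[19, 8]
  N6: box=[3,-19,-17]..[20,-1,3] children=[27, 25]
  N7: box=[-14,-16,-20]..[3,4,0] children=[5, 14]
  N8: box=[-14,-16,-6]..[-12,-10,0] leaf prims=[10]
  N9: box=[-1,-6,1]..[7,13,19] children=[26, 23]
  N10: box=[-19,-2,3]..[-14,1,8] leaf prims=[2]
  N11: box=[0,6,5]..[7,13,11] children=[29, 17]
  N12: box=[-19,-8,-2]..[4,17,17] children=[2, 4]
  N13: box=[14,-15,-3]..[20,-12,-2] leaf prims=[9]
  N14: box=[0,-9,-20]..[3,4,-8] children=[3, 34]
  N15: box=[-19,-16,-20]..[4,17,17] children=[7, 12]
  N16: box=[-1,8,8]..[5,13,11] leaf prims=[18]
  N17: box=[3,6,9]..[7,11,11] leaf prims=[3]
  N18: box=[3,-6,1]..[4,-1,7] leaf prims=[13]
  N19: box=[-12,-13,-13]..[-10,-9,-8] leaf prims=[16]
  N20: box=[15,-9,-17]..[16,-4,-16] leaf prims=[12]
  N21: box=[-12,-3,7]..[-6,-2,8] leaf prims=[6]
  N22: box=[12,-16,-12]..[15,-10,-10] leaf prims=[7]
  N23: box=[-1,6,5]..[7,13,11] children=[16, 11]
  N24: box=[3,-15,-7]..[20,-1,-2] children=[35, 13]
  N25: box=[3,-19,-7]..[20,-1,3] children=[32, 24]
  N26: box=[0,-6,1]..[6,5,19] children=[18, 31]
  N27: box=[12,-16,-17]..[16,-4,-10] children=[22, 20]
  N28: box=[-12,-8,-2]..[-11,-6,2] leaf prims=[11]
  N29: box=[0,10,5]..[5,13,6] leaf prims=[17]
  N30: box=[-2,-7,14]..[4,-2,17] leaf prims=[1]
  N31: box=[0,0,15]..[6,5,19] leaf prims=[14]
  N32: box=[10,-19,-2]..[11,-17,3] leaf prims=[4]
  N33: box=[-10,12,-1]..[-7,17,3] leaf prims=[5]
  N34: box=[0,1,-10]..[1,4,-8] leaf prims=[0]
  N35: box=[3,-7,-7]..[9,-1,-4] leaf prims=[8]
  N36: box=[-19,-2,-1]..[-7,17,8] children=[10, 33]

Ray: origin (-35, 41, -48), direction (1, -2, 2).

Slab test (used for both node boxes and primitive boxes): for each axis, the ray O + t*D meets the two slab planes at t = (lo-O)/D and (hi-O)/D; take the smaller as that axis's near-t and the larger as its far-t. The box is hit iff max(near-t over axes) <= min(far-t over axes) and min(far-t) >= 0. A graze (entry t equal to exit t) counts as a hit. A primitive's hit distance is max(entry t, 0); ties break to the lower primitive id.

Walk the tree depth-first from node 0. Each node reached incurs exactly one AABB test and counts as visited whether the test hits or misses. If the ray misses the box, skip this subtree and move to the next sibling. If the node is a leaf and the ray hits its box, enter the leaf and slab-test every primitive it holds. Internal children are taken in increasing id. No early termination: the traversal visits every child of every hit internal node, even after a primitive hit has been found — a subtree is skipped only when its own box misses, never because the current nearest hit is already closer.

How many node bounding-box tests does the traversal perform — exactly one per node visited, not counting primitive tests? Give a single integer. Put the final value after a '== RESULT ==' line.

Traverse from the root:
N0 x:[16,55] y:[12,30] z:[14,67/2] -> hit [16,30], descend [1, 15]
  N1 x:[34,55] y:[14,30] z:[31/2,67/2] -> miss, prune
  N15 x:[16,39] y:[12,57/2] z:[14,65/2] -> hit [16,57/2], descend [7, 12]
    N7 x:[21,38] y:[37/2,57/2] z:[14,24] -> hit [21,24], descend [5, 14]
      N5 x:[21,25] y:[25,57/2] z:[35/2,24] -> miss, prune
      N14 x:[35,38] y:[37/2,25] z:[14,20] -> miss, prune
    N12 x:[16,39] y:[12,49/2] z:[23,65/2] -> hit [23,49/2], descend [2, 4]
      N2 x:[23,39] y:[43/2,49/2] z:[23,65/2] -> hit [23,49/2], descend [28, 30]
        N28 x:[23,24] y:[47/2,49/2] z:[23,25] -> hit [47/2,24] leaf, test {P11@t=47/2}
        N30 x:[33,39] y:[43/2,24] z:[31,65/2] -> miss, prune
      N4 x:[16,29] y:[12,22] z:[47/2,28] -> miss, prune

order=[0, 1, 15, 7, 5, 14, 12, 2, 28, 30, 4]  |boxes|=11  |leaves|=1  hit=P11

== RESULT ==
11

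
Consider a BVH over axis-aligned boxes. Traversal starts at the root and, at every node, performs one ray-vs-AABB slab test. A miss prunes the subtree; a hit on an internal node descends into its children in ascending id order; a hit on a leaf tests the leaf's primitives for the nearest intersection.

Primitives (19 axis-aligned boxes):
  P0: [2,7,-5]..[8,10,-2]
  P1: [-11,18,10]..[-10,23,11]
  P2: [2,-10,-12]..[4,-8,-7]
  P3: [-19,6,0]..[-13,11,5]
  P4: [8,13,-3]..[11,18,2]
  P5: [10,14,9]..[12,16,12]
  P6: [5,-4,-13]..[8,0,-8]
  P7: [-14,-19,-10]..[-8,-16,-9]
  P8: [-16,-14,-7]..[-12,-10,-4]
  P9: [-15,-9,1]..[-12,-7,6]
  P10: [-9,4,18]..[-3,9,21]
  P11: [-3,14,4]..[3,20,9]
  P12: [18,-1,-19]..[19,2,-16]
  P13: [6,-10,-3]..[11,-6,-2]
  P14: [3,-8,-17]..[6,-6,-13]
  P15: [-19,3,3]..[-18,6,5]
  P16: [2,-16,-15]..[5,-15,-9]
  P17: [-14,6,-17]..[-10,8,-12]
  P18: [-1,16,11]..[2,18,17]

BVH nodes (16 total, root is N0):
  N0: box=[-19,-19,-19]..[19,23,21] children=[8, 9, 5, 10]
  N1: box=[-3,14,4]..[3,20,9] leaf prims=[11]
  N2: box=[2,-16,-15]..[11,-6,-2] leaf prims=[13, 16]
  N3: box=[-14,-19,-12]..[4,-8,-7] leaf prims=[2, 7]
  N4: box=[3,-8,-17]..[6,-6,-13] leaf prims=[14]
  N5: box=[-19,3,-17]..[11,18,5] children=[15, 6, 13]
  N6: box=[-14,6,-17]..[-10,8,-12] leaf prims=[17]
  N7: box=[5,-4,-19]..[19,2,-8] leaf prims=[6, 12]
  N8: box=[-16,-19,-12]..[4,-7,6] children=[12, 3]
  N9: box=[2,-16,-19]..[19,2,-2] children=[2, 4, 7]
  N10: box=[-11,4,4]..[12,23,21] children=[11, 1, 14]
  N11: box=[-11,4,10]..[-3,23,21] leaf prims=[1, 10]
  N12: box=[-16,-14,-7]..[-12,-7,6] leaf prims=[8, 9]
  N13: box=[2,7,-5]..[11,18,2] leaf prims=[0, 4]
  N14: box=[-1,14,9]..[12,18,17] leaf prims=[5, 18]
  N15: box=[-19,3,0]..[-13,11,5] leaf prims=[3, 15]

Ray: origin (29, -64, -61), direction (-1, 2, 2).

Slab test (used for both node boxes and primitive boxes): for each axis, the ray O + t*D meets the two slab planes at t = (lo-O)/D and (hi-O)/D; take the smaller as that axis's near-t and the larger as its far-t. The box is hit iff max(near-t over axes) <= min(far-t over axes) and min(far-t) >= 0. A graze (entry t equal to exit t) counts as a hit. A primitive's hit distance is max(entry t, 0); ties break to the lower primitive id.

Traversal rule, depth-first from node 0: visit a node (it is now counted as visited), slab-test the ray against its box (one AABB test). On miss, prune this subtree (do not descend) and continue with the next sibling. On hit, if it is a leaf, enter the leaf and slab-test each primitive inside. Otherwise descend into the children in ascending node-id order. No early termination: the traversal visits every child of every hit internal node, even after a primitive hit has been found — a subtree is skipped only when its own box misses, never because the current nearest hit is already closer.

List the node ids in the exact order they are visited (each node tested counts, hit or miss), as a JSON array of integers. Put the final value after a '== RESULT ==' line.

Trace the traversal:
N0 x:[10,48] y:[45/2,87/2] z:[21,41] -> hit [45/2,41], descend [5, 8, 9, 10]
  N5 x:[18,48] y:[67/2,41] z:[22,33] -> miss, prune
  N8 x:[25,45] y:[45/2,57/2] z:[49/2,67/2] -> hit [25,57/2], descend [3, 12]
    N3 x:[25,43] y:[45/2,28] z:[49/2,27] -> hit [25,27] leaf, test {P2@t=27, P7(miss)}
    N12 x:[41,45] y:[25,57/2] z:[27,67/2] -> miss, prune
  N9 x:[10,27] y:[24,33] z:[21,59/2] -> hit [24,27], descend [2, 4, 7]
    N2 x:[18,27] y:[24,29] z:[23,59/2] -> hit [24,27] leaf, test {P13(miss), P16@t=24}
    N4 x:[23,26] y:[28,29] z:[22,24] -> miss, prune
    N7 x:[10,24] y:[30,33] z:[21,53/2] -> miss, prune
  N10 x:[17,40] y:[34,87/2] z:[65/2,41] -> hit [34,40], descend [1, 11, 14]
    N1 x:[26,32] y:[39,42] z:[65/2,35] -> miss, prune
    N11 x:[32,40] y:[34,87/2] z:[71/2,41] -> hit [71/2,40] leaf, test {P1(miss), P10(miss)}
    N14 x:[17,30] y:[39,41] z:[35,39] -> miss, prune

Visited [0, 5, 8, 3, 12, 9, 2, 4, 7, 10, 1, 11, 14]. Tests: 13 box, 3 leaf. Nearest: P16.

== RESULT ==
[0, 5, 8, 3, 12, 9, 2, 4, 7, 10, 1, 11, 14]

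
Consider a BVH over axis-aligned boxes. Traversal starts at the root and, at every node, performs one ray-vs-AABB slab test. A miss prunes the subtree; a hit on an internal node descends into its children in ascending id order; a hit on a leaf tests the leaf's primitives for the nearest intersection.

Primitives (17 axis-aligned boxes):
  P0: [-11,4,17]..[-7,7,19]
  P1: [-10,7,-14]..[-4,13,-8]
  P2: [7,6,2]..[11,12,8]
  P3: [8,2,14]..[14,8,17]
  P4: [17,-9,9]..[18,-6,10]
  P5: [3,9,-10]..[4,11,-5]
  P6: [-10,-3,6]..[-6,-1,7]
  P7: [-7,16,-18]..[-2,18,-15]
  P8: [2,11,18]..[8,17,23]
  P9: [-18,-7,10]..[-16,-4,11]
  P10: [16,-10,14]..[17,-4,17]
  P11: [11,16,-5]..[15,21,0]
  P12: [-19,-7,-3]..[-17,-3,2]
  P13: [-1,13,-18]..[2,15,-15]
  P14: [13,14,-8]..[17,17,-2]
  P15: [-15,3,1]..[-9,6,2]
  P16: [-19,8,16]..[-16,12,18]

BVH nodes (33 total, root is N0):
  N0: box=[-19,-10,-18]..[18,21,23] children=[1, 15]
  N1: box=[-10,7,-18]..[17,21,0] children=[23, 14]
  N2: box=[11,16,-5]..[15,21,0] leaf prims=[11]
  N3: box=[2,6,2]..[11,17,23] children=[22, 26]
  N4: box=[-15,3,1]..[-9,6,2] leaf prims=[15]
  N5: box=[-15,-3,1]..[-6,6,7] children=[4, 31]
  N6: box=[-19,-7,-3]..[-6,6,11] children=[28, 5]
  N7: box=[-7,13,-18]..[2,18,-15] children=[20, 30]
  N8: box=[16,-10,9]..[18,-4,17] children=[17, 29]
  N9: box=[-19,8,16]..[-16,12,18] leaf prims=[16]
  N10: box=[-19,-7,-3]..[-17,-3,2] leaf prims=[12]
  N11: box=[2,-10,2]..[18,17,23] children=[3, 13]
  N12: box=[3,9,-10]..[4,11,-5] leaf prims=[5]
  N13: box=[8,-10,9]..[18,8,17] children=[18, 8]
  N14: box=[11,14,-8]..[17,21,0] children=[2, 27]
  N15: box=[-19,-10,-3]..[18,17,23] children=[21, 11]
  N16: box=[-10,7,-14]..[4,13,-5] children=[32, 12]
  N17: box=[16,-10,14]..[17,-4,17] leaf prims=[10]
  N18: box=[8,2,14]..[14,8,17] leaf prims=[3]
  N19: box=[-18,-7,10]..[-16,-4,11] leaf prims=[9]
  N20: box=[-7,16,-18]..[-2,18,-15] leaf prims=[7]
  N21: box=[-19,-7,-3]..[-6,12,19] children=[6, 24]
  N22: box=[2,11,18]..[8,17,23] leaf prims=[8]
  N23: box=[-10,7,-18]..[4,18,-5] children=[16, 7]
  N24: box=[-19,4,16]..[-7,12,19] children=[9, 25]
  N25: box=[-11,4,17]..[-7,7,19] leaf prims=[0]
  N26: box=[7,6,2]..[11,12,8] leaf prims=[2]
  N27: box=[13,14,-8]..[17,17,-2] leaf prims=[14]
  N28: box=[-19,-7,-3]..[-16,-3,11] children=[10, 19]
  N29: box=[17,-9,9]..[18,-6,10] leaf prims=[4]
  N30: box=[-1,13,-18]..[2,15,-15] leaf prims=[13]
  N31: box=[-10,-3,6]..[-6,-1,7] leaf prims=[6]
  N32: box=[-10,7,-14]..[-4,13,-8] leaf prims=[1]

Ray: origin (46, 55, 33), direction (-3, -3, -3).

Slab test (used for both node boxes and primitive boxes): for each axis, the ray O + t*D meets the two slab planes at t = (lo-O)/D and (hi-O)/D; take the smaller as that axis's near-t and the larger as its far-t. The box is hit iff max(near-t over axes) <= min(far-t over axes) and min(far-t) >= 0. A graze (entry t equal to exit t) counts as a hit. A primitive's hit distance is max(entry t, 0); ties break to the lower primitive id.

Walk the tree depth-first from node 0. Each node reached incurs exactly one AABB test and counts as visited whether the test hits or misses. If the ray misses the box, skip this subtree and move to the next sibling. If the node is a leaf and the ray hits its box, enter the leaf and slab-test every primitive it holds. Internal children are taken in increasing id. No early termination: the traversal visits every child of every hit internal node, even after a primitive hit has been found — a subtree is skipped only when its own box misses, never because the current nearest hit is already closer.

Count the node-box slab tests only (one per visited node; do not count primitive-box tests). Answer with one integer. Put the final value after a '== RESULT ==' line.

Walk:
N0 x:[28/3,65/3] y:[34/3,65/3] z:[10/3,17] -> hit [34/3,17], descend [1, 15]
  N1 x:[29/3,56/3] y:[34/3,16] z:[11,17] -> hit [34/3,16], descend [14, 23]
    N14 x:[29/3,35/3] y:[34/3,41/3] z:[11,41/3] -> hit [34/3,35/3], descend [2, 27]
      N2 x:[31/3,35/3] y:[34/3,13] z:[11,38/3] -> hit [34/3,35/3] leaf, test {P11@t=34/3}
      N27 x:[29/3,11] y:[38/3,41/3] z:[35/3,41/3] -> miss, prune
    N23 x:[14,56/3] y:[37/3,16] z:[38/3,17] -> hit [14,16], descend [7, 16]
      N7 x:[44/3,53/3] y:[37/3,14] z:[16,17] -> miss, prune
      N16 x:[14,56/3] y:[14,16] z:[38/3,47/3] -> hit [14,47/3], descend [12, 32]
        N12 x:[14,43/3] y:[44/3,46/3] z:[38/3,43/3] -> miss, prune
        N32 x:[50/3,56/3] y:[14,16] z:[41/3,47/3] -> miss, prune
  N15 x:[28/3,65/3] y:[38/3,65/3] z:[10/3,12] -> miss, prune

Summary -> nodes [0, 1, 14, 2, 27, 23, 7, 16, 12, 32, 15]; box-tests=11; leaf-entries=1; first=P11

== RESULT ==
11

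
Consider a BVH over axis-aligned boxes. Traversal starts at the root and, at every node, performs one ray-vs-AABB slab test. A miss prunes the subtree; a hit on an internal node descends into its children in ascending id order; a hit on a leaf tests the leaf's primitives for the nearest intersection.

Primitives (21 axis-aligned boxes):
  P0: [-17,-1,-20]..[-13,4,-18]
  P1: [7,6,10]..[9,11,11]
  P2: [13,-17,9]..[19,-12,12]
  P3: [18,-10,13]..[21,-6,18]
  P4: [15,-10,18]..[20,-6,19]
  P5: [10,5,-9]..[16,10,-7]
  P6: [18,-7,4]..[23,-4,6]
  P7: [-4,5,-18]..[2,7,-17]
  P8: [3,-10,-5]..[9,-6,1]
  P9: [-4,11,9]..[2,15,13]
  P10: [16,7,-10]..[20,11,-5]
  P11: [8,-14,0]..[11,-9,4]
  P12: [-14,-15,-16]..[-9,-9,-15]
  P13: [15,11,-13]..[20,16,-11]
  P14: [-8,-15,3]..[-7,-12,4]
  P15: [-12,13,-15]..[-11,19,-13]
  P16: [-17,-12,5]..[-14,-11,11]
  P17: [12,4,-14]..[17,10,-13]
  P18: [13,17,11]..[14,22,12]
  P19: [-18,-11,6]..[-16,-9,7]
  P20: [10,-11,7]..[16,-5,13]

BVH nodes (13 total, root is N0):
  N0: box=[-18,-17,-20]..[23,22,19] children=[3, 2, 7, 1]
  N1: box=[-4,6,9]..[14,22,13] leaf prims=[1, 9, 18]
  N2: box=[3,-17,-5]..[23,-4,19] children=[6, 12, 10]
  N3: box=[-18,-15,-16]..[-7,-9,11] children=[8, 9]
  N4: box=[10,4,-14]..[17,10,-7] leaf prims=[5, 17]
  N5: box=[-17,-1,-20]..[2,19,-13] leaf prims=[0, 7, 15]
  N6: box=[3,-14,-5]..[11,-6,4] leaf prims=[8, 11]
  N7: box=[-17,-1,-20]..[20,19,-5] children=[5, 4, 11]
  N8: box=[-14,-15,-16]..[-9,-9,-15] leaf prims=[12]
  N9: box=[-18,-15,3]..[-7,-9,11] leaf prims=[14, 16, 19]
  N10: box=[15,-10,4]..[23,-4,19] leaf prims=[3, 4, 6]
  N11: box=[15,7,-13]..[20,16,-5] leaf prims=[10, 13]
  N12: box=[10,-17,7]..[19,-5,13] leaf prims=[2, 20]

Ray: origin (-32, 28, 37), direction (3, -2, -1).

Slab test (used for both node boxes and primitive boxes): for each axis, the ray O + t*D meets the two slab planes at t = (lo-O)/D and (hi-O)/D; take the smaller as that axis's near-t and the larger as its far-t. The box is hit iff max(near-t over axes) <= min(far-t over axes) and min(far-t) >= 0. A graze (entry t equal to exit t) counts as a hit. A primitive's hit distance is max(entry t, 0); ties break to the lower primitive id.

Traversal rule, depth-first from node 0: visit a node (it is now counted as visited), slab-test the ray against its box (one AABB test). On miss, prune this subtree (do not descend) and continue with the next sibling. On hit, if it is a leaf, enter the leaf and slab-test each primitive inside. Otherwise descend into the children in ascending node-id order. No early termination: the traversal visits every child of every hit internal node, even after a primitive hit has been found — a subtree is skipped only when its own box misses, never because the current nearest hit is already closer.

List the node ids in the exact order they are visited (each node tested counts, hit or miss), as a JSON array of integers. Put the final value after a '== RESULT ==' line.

Trace the traversal:
N0 x:[14/3,55/3] y:[3,45/2] z:[18,57] -> hit [18,55/3], descend [1, 2, 3, 7]
  N1 x:[28/3,46/3] y:[3,11] z:[24,28] -> miss, prune
  N2 x:[35/3,55/3] y:[16,45/2] z:[18,42] -> hit [18,55/3], descend [6, 10, 12]
    N6 x:[35/3,43/3] y:[17,21] z:[33,42] -> miss, prune
    N10 x:[47/3,55/3] y:[16,19] z:[18,33] -> hit [18,55/3] leaf, test {P3(miss), P4(miss), P6(miss)}
    N12 x:[14,17] y:[33/2,45/2] z:[24,30] -> miss, prune
  N3 x:[14/3,25/3] y:[37/2,43/2] z:[26,53] -> miss, prune
  N7 x:[5,52/3] y:[9/2,29/2] z:[42,57] -> miss, prune

order=[0, 1, 2, 6, 10, 12, 3, 7]  |boxes|=8  |leaves|=1  hit=miss

== RESULT ==
[0, 1, 2, 6, 10, 12, 3, 7]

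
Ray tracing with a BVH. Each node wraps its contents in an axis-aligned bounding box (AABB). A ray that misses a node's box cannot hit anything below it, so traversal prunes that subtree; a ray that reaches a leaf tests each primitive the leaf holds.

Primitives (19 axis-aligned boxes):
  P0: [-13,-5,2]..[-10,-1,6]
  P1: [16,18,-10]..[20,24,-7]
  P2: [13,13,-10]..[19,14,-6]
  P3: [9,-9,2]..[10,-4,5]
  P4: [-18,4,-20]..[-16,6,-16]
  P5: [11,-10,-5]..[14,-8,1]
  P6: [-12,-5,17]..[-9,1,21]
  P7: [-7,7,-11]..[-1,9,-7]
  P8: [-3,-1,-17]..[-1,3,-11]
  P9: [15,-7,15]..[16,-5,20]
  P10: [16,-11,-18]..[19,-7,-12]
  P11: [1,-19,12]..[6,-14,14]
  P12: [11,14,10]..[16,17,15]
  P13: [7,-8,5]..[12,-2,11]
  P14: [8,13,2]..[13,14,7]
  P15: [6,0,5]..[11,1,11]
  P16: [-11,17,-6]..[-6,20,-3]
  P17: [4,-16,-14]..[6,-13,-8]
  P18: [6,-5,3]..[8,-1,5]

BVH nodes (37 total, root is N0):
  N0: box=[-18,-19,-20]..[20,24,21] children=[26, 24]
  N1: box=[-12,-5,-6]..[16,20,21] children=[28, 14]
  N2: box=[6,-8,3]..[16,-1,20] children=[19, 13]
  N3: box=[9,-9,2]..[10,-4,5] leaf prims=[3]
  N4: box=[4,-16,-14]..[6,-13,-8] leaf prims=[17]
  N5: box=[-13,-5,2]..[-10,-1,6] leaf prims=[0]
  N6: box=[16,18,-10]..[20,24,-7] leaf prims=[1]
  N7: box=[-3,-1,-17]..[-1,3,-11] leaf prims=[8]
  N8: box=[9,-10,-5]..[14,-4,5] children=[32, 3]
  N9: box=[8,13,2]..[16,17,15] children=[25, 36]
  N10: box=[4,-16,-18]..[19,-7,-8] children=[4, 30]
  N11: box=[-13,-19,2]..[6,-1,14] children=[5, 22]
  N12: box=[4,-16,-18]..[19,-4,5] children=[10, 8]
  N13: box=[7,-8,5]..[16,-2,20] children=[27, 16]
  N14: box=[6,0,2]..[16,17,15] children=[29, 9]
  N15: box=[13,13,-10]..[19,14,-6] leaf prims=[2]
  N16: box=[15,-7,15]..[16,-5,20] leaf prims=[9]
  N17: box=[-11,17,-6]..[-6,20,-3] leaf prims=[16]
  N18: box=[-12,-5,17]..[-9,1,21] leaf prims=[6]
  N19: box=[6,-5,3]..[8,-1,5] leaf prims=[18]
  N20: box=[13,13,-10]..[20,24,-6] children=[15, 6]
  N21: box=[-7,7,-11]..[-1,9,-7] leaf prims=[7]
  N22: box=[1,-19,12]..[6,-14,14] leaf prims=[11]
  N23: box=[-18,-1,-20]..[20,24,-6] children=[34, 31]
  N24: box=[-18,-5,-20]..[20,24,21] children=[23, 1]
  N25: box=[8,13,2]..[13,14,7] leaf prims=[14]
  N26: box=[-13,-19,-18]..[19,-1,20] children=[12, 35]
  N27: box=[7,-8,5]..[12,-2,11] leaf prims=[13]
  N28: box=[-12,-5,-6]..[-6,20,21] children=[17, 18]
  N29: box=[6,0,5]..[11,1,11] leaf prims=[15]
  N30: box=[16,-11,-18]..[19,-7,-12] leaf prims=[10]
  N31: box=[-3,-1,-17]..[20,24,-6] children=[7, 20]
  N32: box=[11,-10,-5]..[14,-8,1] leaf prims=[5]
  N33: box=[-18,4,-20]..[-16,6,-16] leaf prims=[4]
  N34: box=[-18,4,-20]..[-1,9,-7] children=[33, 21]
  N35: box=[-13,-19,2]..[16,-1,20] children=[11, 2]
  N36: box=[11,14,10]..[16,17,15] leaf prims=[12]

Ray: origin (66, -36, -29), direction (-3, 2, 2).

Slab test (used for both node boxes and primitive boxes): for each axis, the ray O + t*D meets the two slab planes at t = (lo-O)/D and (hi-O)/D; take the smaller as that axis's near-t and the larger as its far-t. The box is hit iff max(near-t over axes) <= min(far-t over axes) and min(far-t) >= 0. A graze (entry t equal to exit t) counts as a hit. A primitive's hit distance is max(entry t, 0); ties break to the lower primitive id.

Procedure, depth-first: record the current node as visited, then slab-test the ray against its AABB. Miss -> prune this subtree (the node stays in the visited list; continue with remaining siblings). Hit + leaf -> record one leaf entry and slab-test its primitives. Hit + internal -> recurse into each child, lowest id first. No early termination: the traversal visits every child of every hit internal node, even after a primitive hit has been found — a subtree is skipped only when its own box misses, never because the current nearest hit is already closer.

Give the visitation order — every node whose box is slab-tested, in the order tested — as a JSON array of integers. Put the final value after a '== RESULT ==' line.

Walk:
N0 x:[46/3,28] y:[17/2,30] z:[9/2,25] -> hit [46/3,25], descend [24, 26]
  N24 x:[46/3,28] y:[31/2,30] z:[9/2,25] -> hit [31/2,25], descend [1, 23]
    N1 x:[50/3,26] y:[31/2,28] z:[23/2,25] -> hit [50/3,25], descend [14, 28]
      N14 x:[50/3,20] y:[18,53/2] z:[31/2,22] -> hit [18,20], descend [9, 29]
        N9 x:[50/3,58/3] y:[49/2,53/2] z:[31/2,22] -> miss, prune
        N29 x:[55/3,20] y:[18,37/2] z:[17,20] -> hit [55/3,37/2] leaf, test {P15@t=55/3}
      N28 x:[24,26] y:[31/2,28] z:[23/2,25] -> hit [24,25], descend [17, 18]
        N17 x:[24,77/3] y:[53/2,28] z:[23/2,13] -> miss, prune
        N18 x:[25,26] y:[31/2,37/2] z:[23,25] -> miss, prune
    N23 x:[46/3,28] y:[35/2,30] z:[9/2,23/2] -> miss, prune
  N26 x:[47/3,79/3] y:[17/2,35/2] z:[11/2,49/2] -> hit [47/3,35/2], descend [12, 35]
    N12 x:[47/3,62/3] y:[10,16] z:[11/2,17] -> hit [47/3,16], descend [8, 10]
      N8 x:[52/3,19] y:[13,16] z:[12,17] -> miss, prune
      N10 x:[47/3,62/3] y:[10,29/2] z:[11/2,21/2] -> miss, prune
    N35 x:[50/3,79/3] y:[17/2,35/2] z:[31/2,49/2] -> hit [50/3,35/2], descend [2, 11]
      N2 x:[50/3,20] y:[14,35/2] z:[16,49/2] -> hit [50/3,35/2], descend [13, 19]
        N13 x:[50/3,59/3] y:[14,17] z:[17,49/2] -> hit [17,17], descend [16, 27]
          N16 x:[50/3,17] y:[29/2,31/2] z:[22,49/2] -> miss, prune
          N27 x:[18,59/3] y:[14,17] z:[17,20] -> miss, prune
        N19 x:[58/3,20] y:[31/2,35/2] z:[16,17] -> miss, prune
      N11 x:[20,79/3] y:[17/2,35/2] z:[31/2,43/2] -> miss, prune

order=[0, 24, 1, 14, 9, 29, 28, 17, 18, 23, 26, 12, 8, 10, 35, 2, 13, 16, 27, 19, 11]  |boxes|=21  |leaves|=1  hit=P15

== RESULT ==
[0, 24, 1, 14, 9, 29, 28, 17, 18, 23, 26, 12, 8, 10, 35, 2, 13, 16, 27, 19, 11]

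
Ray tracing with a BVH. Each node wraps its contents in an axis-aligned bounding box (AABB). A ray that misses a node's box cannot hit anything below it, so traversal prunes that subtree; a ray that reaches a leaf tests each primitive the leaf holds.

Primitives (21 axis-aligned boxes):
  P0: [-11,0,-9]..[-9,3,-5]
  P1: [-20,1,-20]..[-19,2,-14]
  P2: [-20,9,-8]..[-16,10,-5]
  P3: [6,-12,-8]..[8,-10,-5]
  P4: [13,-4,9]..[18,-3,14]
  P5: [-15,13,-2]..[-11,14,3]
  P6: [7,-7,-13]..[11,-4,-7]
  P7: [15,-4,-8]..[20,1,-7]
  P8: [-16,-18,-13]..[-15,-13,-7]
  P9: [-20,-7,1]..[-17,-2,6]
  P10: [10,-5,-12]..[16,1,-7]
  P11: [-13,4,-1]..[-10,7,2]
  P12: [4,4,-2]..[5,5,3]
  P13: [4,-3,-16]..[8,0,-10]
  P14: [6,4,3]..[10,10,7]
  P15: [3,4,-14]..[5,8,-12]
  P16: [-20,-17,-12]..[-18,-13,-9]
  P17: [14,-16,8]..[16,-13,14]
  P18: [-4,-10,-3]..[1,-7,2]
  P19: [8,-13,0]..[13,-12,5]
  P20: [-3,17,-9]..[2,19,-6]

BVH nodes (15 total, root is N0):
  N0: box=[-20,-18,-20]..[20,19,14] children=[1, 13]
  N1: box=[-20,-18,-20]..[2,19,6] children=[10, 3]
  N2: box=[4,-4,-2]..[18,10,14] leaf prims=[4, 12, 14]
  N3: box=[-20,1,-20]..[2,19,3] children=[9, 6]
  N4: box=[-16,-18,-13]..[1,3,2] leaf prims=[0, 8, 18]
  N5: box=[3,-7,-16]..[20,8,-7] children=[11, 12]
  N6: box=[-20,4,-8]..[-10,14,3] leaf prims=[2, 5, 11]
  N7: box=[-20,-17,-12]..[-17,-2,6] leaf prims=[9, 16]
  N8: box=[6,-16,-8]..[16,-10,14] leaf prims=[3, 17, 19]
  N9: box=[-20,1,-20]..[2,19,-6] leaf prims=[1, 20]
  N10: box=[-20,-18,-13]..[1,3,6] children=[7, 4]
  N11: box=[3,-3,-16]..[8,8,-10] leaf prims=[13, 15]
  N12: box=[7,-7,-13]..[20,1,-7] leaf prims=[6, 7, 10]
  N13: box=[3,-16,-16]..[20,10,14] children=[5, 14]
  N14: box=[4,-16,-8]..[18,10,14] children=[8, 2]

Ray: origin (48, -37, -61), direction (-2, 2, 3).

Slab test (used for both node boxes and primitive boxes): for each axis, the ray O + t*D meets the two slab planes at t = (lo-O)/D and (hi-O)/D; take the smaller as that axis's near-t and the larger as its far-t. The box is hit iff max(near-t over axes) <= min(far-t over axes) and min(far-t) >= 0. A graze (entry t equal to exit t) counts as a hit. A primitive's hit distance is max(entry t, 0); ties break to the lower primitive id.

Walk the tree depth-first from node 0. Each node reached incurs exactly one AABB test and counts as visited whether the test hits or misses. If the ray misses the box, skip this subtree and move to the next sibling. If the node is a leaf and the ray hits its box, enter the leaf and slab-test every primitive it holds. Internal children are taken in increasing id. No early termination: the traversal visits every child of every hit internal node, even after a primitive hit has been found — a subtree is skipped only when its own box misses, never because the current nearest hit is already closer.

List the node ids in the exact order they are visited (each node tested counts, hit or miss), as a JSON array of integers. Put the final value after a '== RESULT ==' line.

Trace the traversal:
N0 x:[14,34] y:[19/2,28] z:[41/3,25] -> hit [14,25], descend [1, 13]
  N1 x:[23,34] y:[19/2,28] z:[41/3,67/3] -> miss, prune
  N13 x:[14,45/2] y:[21/2,47/2] z:[15,25] -> hit [15,45/2], descend [5, 14]
    N5 x:[14,45/2] y:[15,45/2] z:[15,18] -> hit [15,18], descend [11, 12]
      N11 x:[20,45/2] y:[17,45/2] z:[15,17] -> miss, prune
      N12 x:[14,41/2] y:[15,19] z:[16,18] -> hit [16,18] leaf, test {P6(miss), P7(miss), P10@t=49/3}
    N14 x:[15,22] y:[21/2,47/2] z:[53/3,25] -> hit [53/3,22], descend [2, 8]
      N2 x:[15,22] y:[33/2,47/2] z:[59/3,25] -> hit [59/3,22] leaf, test {P4(miss), P12(miss), P14(miss)}
      N8 x:[16,21] y:[21/2,27/2] z:[53/3,25] -> miss, prune

Summary -> nodes [0, 1, 13, 5, 11, 12, 14, 2, 8]; box-tests=9; leaf-entries=2; first=P10

== RESULT ==
[0, 1, 13, 5, 11, 12, 14, 2, 8]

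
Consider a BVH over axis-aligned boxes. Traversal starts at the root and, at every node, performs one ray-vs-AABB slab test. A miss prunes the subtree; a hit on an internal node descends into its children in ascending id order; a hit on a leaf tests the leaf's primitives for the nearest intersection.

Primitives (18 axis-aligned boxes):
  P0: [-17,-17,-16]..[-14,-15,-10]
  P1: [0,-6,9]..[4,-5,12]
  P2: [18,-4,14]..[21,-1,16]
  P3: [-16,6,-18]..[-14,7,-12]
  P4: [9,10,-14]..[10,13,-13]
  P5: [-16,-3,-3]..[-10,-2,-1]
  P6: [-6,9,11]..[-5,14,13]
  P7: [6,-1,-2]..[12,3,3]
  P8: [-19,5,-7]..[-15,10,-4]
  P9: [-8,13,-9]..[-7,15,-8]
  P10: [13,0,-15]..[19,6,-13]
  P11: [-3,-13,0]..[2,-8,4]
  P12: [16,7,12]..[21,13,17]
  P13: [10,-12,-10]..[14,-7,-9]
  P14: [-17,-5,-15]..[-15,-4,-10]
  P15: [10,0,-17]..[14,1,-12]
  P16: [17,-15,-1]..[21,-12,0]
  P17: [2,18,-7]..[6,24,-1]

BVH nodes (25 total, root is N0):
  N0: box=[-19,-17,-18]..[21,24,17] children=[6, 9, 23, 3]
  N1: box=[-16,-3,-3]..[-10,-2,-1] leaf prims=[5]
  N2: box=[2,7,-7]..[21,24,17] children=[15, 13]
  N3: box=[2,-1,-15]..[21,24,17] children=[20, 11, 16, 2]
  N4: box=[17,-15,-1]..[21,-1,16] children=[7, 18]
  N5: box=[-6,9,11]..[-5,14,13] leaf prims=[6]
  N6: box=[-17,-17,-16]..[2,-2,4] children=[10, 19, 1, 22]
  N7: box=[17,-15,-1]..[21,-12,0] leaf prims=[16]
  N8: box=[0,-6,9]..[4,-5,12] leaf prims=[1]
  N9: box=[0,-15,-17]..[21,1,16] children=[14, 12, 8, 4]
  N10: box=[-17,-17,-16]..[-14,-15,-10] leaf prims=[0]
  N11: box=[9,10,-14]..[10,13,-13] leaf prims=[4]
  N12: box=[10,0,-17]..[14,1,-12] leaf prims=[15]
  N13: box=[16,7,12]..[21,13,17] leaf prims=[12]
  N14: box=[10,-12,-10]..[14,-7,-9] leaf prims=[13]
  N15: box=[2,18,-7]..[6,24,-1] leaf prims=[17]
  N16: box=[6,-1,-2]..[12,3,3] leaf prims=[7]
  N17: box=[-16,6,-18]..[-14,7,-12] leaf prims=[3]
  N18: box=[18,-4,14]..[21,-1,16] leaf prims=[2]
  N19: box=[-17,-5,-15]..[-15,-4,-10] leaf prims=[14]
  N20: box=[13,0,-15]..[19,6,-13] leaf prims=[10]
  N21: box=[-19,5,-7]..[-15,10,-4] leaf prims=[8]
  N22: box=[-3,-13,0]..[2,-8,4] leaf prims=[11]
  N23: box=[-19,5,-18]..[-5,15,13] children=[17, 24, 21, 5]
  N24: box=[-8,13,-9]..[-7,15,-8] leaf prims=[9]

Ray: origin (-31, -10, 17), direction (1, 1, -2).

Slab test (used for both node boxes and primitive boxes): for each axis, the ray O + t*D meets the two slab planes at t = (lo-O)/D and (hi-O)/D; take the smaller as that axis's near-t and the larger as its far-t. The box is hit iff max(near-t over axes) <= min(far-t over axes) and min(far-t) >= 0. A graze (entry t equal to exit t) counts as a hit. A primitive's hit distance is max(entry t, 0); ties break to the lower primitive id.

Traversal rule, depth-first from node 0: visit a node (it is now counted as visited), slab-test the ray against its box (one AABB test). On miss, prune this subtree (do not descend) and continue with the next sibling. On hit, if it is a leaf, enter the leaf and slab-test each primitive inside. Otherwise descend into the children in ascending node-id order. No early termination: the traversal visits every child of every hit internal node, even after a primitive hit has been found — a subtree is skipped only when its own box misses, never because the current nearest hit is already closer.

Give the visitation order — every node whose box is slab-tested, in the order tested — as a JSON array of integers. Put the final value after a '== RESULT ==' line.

Traverse from the root:
N0 x:[12,52] y:[-7,34] z:[0,35/2] -> hit [12,35/2], descend [3, 6, 9, 23]
  N3 x:[33,52] y:[9,34] z:[0,16] -> miss, prune
  N6 x:[14,33] y:[-7,8] z:[13/2,33/2] -> miss, prune
  N9 x:[31,52] y:[-5,11] z:[1/2,17] -> miss, prune
  N23 x:[12,26] y:[15,25] z:[2,35/2] -> hit [15,35/2], descend [5, 17, 21, 24]
    N5 x:[25,26] y:[19,24] z:[2,3] -> miss, prune
    N17 x:[15,17] y:[16,17] z:[29/2,35/2] -> hit [16,17] leaf, test {P3@t=16}
    N21 x:[12,16] y:[15,20] z:[21/2,12] -> miss, prune
    N24 x:[23,24] y:[23,25] z:[25/2,13] -> miss, prune

9 AABB tests over nodes [0, 3, 6, 9, 23, 5, 17, 21, 24]; 1 leaf entered; closest P3.

== RESULT ==
[0, 3, 6, 9, 23, 5, 17, 21, 24]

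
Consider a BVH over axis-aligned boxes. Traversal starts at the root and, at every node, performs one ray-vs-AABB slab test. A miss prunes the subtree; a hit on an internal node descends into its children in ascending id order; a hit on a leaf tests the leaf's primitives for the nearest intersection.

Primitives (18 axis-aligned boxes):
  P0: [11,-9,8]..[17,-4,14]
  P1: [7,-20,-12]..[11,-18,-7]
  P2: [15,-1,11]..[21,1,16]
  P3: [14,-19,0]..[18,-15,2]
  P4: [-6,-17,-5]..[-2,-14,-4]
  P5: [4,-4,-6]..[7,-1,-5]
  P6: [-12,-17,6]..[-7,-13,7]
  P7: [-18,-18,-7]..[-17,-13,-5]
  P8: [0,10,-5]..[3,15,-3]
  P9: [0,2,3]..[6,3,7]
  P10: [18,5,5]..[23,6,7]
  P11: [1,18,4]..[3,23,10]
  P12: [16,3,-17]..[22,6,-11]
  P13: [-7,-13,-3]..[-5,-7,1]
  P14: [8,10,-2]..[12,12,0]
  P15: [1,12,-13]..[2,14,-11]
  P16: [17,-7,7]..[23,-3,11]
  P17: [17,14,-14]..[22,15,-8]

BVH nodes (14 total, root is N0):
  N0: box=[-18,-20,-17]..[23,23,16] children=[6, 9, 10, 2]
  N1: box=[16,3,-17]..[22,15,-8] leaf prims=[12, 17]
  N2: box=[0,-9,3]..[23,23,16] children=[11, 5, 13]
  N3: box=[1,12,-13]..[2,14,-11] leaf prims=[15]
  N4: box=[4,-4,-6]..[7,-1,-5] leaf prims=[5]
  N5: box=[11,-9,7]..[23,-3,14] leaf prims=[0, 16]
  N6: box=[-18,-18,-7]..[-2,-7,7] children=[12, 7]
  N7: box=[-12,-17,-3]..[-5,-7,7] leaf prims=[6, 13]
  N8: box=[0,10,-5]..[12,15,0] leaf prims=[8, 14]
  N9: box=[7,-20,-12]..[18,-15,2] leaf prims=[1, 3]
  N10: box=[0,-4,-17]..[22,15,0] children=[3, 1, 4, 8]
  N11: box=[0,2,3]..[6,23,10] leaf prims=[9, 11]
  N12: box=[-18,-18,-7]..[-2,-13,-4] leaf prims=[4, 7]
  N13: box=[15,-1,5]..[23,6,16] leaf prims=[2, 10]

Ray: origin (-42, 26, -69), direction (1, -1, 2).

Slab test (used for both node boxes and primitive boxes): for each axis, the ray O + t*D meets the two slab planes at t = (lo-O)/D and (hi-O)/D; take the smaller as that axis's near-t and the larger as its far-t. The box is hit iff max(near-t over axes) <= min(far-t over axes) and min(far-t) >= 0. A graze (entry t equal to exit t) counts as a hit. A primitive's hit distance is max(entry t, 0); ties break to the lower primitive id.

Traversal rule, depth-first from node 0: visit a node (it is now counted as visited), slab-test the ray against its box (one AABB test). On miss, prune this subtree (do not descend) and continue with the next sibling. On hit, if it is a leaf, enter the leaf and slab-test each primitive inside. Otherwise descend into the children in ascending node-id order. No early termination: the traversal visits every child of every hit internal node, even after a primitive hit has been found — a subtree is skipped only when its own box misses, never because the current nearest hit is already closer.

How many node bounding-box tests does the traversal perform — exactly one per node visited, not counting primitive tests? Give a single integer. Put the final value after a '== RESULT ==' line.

Traverse from the root:
N0 x:[24,65] y:[3,46] z:[26,85/2] -> hit [26,85/2], descend [2, 6, 9, 10]
  N2 x:[42,65] y:[3,35] z:[36,85/2] -> miss, prune
  N6 x:[24,40] y:[33,44] z:[31,38] -> hit [33,38], descend [7, 12]
    N7 x:[30,37] y:[33,43] z:[33,38] -> hit [33,37] leaf, test {P6(miss), P13@t=35}
    N12 x:[24,40] y:[39,44] z:[31,65/2] -> miss, prune
  N9 x:[49,60] y:[41,46] z:[57/2,71/2] -> miss, prune
  N10 x:[42,64] y:[11,30] z:[26,69/2] -> miss, prune

Visited [0, 2, 6, 7, 12, 9, 10]. Tests: 7 box, 1 leaf. Nearest: P13.

== RESULT ==
7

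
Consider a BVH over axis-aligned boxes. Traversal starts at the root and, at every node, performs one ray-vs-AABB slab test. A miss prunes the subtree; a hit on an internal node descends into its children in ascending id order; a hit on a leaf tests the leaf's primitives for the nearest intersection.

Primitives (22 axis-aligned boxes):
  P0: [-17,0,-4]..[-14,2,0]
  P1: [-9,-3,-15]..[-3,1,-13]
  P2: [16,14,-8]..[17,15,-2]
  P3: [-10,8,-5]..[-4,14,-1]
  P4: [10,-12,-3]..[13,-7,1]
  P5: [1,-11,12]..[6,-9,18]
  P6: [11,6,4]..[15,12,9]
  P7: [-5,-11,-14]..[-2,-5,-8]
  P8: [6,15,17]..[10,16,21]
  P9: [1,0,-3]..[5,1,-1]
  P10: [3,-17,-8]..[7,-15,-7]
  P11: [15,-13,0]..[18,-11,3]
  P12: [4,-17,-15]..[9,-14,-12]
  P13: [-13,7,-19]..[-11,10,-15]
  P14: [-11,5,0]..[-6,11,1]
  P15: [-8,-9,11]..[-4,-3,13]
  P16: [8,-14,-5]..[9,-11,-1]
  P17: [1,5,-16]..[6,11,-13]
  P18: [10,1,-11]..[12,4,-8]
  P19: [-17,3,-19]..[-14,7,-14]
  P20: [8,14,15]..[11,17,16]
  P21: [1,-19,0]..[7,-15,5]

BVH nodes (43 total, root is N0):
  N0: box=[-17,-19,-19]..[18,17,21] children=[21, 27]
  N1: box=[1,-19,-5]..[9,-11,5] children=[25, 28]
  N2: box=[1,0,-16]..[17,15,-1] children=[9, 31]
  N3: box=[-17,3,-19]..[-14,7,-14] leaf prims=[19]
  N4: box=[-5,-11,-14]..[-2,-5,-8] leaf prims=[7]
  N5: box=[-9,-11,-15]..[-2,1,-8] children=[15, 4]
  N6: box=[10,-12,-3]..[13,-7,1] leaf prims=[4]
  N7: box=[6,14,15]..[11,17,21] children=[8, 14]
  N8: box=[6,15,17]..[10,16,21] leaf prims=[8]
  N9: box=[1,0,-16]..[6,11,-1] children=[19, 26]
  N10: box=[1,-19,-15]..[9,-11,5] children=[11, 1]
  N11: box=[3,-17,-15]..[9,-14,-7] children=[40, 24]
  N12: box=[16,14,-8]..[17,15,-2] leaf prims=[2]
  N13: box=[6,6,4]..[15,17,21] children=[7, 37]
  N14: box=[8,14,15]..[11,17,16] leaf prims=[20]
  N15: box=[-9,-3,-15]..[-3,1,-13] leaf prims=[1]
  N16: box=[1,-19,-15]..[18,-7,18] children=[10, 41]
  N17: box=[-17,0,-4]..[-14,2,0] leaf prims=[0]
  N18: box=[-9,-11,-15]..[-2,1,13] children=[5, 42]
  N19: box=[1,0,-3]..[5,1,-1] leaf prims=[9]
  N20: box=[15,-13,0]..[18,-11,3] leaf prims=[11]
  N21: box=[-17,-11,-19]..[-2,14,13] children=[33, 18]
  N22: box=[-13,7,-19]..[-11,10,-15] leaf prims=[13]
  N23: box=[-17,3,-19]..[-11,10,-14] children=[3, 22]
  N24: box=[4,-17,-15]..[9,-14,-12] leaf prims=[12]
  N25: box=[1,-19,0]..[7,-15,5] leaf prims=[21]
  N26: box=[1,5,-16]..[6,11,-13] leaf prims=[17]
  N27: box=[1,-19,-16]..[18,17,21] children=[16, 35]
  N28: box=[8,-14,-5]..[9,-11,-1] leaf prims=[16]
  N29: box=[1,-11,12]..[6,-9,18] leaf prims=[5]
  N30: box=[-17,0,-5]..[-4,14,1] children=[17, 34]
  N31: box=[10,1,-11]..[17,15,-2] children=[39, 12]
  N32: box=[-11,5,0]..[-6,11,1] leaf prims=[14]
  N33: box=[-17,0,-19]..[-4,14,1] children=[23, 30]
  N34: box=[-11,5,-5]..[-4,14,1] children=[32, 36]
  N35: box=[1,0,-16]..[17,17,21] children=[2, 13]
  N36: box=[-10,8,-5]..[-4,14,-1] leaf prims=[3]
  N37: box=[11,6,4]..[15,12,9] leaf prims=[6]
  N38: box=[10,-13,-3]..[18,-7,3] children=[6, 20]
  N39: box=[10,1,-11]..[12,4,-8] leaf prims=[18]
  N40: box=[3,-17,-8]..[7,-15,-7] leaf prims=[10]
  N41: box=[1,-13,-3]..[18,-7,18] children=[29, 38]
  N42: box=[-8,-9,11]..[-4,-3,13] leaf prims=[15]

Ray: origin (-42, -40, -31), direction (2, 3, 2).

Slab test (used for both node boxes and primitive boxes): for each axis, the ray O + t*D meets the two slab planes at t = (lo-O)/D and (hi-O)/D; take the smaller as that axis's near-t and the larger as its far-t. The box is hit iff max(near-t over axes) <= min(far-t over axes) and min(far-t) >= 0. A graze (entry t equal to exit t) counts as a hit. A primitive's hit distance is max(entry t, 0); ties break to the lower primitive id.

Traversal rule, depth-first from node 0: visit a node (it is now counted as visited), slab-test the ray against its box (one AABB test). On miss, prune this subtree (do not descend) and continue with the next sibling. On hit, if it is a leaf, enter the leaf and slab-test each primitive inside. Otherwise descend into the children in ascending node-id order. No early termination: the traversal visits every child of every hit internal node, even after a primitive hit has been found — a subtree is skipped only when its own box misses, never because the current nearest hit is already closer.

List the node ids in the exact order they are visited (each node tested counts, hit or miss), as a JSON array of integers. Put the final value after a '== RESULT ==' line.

Traverse from the root:
N0 x:[25/2,30] y:[7,19] z:[6,26] -> hit [25/2,19], descend [21, 27]
  N21 x:[25/2,20] y:[29/3,18] z:[6,22] -> hit [25/2,18], descend [18, 33]
    N18 x:[33/2,20] y:[29/3,41/3] z:[8,22] -> miss, prune
    N33 x:[25/2,19] y:[40/3,18] z:[6,16] -> hit [40/3,16], descend [23, 30]
      N23 x:[25/2,31/2] y:[43/3,50/3] z:[6,17/2] -> miss, prune
      N30 x:[25/2,19] y:[40/3,18] z:[13,16] -> hit [40/3,16], descend [17, 34]
        N17 x:[25/2,14] y:[40/3,14] z:[27/2,31/2] -> hit [27/2,14] leaf, test {P0@t=27/2}
        N34 x:[31/2,19] y:[15,18] z:[13,16] -> hit [31/2,16], descend [32, 36]
          N32 x:[31/2,18] y:[15,17] z:[31/2,16] -> hit [31/2,16] leaf, test {P14@t=31/2}
          N36 x:[16,19] y:[16,18] z:[13,15] -> miss, prune
  N27 x:[43/2,30] y:[7,19] z:[15/2,26] -> miss, prune

Visited [0, 21, 18, 33, 23, 30, 17, 34, 32, 36, 27]. Tests: 11 box, 2 leaf. Nearest: P0.

== RESULT ==
[0, 21, 18, 33, 23, 30, 17, 34, 32, 36, 27]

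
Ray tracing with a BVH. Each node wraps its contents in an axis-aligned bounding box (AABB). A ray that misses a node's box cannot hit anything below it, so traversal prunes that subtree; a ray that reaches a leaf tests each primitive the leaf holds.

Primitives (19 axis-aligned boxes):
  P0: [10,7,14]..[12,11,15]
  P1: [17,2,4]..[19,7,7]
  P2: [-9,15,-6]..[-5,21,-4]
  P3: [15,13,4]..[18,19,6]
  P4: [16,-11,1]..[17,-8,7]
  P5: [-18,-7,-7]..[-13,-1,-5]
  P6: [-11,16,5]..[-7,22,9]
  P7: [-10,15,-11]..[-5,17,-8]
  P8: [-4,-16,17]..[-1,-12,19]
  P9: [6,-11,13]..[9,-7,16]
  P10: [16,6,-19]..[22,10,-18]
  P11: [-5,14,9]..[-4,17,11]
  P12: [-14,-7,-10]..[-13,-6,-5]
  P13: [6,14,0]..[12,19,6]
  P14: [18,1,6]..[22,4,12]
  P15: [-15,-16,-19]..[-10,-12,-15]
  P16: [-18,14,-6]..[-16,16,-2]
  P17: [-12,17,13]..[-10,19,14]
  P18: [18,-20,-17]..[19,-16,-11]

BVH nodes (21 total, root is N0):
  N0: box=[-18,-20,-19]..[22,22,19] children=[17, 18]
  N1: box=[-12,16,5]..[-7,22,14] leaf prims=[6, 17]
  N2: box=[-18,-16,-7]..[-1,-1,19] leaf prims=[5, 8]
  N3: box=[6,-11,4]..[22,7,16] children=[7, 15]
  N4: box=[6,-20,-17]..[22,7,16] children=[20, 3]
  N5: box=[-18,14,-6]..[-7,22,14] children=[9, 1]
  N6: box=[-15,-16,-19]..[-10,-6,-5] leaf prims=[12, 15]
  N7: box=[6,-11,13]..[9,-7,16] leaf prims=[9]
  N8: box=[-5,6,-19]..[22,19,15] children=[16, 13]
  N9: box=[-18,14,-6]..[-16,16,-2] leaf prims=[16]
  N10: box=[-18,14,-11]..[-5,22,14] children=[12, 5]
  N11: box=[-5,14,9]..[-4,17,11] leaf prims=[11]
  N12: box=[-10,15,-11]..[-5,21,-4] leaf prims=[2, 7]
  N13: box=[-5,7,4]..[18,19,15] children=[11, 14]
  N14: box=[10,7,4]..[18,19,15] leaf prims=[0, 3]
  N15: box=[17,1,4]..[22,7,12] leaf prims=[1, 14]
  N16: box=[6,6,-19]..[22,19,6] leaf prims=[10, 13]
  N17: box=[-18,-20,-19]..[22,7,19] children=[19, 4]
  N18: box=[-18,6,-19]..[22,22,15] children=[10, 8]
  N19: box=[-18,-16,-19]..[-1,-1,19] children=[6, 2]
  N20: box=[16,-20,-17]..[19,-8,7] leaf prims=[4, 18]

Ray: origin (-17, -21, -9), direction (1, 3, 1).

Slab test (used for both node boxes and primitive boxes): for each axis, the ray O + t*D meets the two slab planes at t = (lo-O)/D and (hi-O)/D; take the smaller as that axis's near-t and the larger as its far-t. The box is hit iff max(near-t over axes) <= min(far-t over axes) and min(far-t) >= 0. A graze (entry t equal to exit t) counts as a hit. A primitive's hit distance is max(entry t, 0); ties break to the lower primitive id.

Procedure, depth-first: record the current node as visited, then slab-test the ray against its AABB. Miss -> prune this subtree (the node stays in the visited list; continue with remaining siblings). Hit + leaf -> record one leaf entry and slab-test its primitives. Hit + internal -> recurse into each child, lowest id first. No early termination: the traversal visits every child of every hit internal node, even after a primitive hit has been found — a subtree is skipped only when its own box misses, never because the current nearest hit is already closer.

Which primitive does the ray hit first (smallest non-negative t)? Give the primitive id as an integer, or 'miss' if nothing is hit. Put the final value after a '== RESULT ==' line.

Walk:
N0 x:[-1,39] y:[1/3,43/3] z:[-10,28] -> hit [1/3,43/3], descend [17, 18]
  N17 x:[-1,39] y:[1/3,28/3] z:[-10,28] -> hit [1/3,28/3], descend [4, 19]
    N4 x:[23,39] y:[1/3,28/3] z:[-8,25] -> miss, prune
    N19 x:[-1,16] y:[5/3,20/3] z:[-10,28] -> hit [5/3,20/3], descend [2, 6]
      N2 x:[-1,16] y:[5/3,20/3] z:[2,28] -> hit [2,20/3] leaf, test {P5(miss), P8(miss)}
      N6 x:[2,7] y:[5/3,5] z:[-10,4] -> hit [2,4] leaf, test {P12(miss), P15(miss)}
  N18 x:[-1,39] y:[9,43/3] z:[-10,24] -> hit [9,43/3], descend [8, 10]
    N8 x:[12,39] y:[9,40/3] z:[-10,24] -> hit [12,40/3], descend [13, 16]
      N13 x:[12,35] y:[28/3,40/3] z:[13,24] -> hit [13,40/3], descend [11, 14]
        N11 x:[12,13] y:[35/3,38/3] z:[18,20] -> miss, prune
        N14 x:[27,35] y:[28/3,40/3] z:[13,24] -> miss, prune
      N16 x:[23,39] y:[9,40/3] z:[-10,15] -> miss, prune
    N10 x:[-1,12] y:[35/3,43/3] z:[-2,23] -> hit [35/3,12], descend [5, 12]
      N5 x:[-1,10] y:[35/3,43/3] z:[3,23] -> miss, prune
      N12 x:[7,12] y:[12,14] z:[-2,5] -> miss, prune

15 AABB tests over nodes [0, 17, 4, 19, 2, 6, 18, 8, 13, 11, 14, 16, 10, 5, 12]; 2 leaves entered; closest miss.

== RESULT ==
miss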